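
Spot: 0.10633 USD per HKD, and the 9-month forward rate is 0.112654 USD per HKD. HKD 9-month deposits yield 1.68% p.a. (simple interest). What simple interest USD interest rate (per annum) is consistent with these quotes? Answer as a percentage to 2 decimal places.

T = 9/12 years.
By CIP, F/S equals the USD-to-HKD growth ratio: 0.112654/0.10633 = 1.0594752.
The HKD side grows by 1 + 0.0168×9/12 = 1.012600.
Hence g_USD = 1.0728246.
r = (1.0728246 − 1)/(9/12) = 0.097099 → 9.71%.

9.71%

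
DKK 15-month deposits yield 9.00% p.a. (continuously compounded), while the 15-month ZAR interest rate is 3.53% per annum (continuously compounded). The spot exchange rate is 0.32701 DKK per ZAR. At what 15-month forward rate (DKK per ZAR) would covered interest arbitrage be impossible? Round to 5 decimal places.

T = 15/12 years.
DKK accumulates by e^(0.0900×15/12) = 1.1190723.
ZAR accumulates by e^(0.0353×15/12) = 1.045113.
So F = 0.32701 × 1.1190723 / 1.045113 = 0.3501515 (DKK/ZAR).

0.35015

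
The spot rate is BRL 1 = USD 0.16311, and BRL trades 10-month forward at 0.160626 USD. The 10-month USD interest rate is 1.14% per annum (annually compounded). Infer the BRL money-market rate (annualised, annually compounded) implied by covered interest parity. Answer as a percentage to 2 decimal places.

3.02%

T = 10/12 years.
By CIP, F/S equals the USD-to-BRL growth ratio: 0.160626/0.16311 = 0.9847710.
USD growth factor: (1 + 0.0114)^(10/12) = 1.009491.
So the BRL growth factor = 1.0251023.
r = 1.0251023^(12/10) − 1 = 0.030198 → 3.02%.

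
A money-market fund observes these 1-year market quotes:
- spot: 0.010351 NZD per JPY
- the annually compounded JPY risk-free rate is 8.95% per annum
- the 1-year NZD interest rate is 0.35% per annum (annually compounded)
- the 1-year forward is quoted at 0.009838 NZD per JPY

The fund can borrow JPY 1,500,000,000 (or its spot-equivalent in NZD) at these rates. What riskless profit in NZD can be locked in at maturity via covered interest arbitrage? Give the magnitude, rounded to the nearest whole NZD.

T = 1 year.
Route A — deposit JPY, sell forward: 1,500,000,000 × 1.089500 × 0.009838 = NZD 16,077,751.50.
Route B — convert at spot, deposit NZD: 1,500,000,000 × 0.010351 × 1.003500 = NZD 15,580,842.75.
The quoted forward overvalues JPY, so borrow NZD, buy JPY at spot, deposit the JPY at 8.95%, and sell the proceeds forward at 0.009838.
The gap between the two covered legs is NZD 496,909.

NZD 496,909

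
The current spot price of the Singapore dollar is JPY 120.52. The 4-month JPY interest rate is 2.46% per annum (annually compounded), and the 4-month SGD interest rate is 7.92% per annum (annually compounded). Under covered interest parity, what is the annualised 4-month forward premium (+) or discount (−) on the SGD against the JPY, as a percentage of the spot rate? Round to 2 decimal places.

T = 4/12 years.
F = S · g_JPY/g_SGD = 120.52 × 1.0081337/1.0257322 = 118.45224.
Annualised premium = (F − S)/S × (1/T) = (118.45224 − 120.52)/120.52 ÷ (4/12) = -5.15%.

-5.15%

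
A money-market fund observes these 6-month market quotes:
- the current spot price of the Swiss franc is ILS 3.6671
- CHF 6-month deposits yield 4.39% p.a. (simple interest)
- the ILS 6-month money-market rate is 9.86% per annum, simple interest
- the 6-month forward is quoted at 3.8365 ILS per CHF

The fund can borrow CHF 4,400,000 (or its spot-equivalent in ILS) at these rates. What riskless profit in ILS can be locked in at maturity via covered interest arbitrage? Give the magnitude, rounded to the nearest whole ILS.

ILS 320,422

T = 6/12 years.
Keep in CHF, deliver into the forward: 4,400,000·1.021950·3.8365 = ILS 17,251,129.17.
Swap to ILS now, deposit: 4,400,000·3.6671·1.049300 = ILS 16,930,707.33.
The quoted forward overvalues CHF, so borrow ILS, buy CHF at spot, deposit the CHF at 4.39%, and sell the proceeds forward at 3.8365.
The gap between the two covered legs is ILS 320,422.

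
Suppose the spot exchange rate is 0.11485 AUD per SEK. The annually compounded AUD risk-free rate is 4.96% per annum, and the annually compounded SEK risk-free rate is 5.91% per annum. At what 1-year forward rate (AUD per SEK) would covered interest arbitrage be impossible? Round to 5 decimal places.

T = 1 year.
AUD accumulates by (1 + 0.0496)^1 = 1.049600.
Growth of 1 SEK over T: (1 + 0.0591)^1 = 1.059100.
Forward (AUD per SEK) = 0.11485 × 1.049600 / 1.059100 = 0.1138198.

0.11382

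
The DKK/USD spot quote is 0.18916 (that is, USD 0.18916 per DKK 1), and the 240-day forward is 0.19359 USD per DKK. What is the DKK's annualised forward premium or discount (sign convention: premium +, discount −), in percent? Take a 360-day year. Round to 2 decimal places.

T = 240/360 years.
(F − S)/S = (0.19359 − 0.18916)/0.18916 = 0.0234193.
Annualise by dividing by T: 0.0234193 / (240/360) = 0.035129 → 3.51%.

+3.51%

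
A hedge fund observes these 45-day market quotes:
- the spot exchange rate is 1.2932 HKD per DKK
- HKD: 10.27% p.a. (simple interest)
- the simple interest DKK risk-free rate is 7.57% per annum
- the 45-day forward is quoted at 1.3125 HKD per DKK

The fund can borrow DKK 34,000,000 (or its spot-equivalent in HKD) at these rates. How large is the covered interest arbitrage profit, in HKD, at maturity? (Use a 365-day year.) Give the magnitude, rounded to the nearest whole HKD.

T = 45/365 years.
Keep in DKK, deliver into the forward: 34,000,000·1.0093328767·1.3125 = HKD 45,041,479.62.
Swap to HKD now, deposit: 34,000,000·1.2932·1.0126616438 = HKD 44,525,517.28.
The quoted forward overvalues DKK, so borrow HKD, buy DKK at spot, deposit the DKK at 7.57%, and sell the proceeds forward at 1.3125.
The gap between the two covered legs is HKD 515,962.

HKD 515,962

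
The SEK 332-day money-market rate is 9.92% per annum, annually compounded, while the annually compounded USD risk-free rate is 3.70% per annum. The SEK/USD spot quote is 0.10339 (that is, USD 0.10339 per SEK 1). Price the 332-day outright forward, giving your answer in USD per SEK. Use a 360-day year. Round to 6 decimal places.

0.097982

T = 332/360 years.
USD growth factor: (1 + 0.0370)^(332/360) = 1.0340738.
SEK growth factor: (1 + 0.0992)^(332/360) = 1.0911435.
Forward (USD per SEK) = 0.10339 × 1.0340738 / 1.0911435 = 0.09798243.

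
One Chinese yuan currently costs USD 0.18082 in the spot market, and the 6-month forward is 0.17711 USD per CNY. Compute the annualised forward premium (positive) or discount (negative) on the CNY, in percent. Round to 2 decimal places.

-4.10%

T = 6/12 years.
(F − S)/S = (0.17711 − 0.18082)/0.18082 = -0.0205176.
Annualise by dividing by T: -0.0205176 / (6/12) = -0.041035 → -4.10%.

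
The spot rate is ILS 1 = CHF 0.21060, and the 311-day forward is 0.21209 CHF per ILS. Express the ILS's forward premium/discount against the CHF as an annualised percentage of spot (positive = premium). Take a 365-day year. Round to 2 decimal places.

T = 311/365 years.
(F − S)/S = (0.21209 − 0.2106)/0.2106 = 0.0070750.
×(1/T) gives 0.83% p.a.

+0.83%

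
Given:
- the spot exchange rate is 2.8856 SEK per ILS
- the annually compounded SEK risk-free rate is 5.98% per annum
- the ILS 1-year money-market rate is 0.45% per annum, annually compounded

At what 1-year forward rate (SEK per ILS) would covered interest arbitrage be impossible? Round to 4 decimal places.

3.0445

T = 1 year.
SEK growth factor: (1 + 0.0598)^1 = 1.059800.
ILS accumulates by (1 + 0.0045)^1 = 1.004500.
CIP: F = S · (grow SEK)/(grow ILS) = 2.8856 × 1.059800/1.004500 = 3.044459 SEK per ILS.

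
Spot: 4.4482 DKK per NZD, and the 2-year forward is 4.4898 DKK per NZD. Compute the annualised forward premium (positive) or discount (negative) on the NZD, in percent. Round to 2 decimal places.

T = 2 years.
Period premium: (4.4898 − 4.4482)/4.4482 = 0.0093521.
×(1/T) gives 0.47% p.a.

+0.47%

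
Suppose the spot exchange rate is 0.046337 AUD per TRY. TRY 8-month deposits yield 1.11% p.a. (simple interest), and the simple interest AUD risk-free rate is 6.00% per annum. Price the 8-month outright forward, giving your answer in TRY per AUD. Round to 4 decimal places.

20.9045

T = 8/12 years.
Growth of 1 AUD over T: 1 + 0.0600×8/12 = 1.040000.
TRY accumulates by 1 + 0.0111×8/12 = 1.007400.
Forward (AUD per TRY) = 0.046337 × 1.040000 / 1.007400 = 0.047836490.
Invert for TRY per AUD: 1 / 0.047836490 = 20.9045.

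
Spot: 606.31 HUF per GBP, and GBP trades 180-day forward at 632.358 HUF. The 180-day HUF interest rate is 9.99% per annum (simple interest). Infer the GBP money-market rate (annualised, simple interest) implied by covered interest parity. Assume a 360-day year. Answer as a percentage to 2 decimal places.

1.34%

T = 180/360 years.
CIP gives F = S · g_HUF/g_GBP, so g_HUF/g_GBP = 632.358/606.31 = 1.0429615.
The HUF side grows by 1 + 0.0999×180/360 = 1.049950.
That pins the GBP growth at 1.0067006.
(1.0067006 − 1)/T = 0.013401, i.e. 1.34%.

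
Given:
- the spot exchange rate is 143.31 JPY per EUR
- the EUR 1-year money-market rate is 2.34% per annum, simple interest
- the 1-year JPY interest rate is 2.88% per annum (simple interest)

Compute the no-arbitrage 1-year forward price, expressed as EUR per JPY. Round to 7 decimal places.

T = 1 year.
JPY growth factor: 1 + 0.0288×1 = 1.028800.
EUR growth factor: 1 + 0.0234×1 = 1.023400.
CIP: F = S · (grow JPY)/(grow EUR) = 143.31 × 1.028800/1.023400 = 144.0662 JPY per EUR.
Invert for EUR per JPY: 1 / 144.0662 = 0.0069413.

0.0069413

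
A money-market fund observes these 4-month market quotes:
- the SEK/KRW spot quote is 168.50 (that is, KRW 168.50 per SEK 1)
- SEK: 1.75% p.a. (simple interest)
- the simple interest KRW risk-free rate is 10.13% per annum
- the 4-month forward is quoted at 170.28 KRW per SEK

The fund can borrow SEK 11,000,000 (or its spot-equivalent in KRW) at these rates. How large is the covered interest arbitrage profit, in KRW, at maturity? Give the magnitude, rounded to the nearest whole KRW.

T = 4/12 years.
Invest the SEK and cover forward: 11,000,000 × 1.005833333333 × 170.28 = KRW 1,884,006,300.00.
Convert at spot and invest in KRW: 11,000,000 × 168.50 × 1.033766666667 = KRW 1,916,086,516.67.
The quoted forward undervalues SEK, so borrow SEK, convert to KRW at spot, deposit the KRW at 10.13%, and buy SEK forward at 170.28 to cover the loan.
The gap between the two covered legs is KRW 32,080,217.

KRW 32,080,217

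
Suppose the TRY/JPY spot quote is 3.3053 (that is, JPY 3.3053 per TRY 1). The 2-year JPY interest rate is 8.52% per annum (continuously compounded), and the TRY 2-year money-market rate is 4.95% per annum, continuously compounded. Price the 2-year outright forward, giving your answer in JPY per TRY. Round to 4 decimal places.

3.5499

T = 2 years.
JPY growth factor: e^(0.0852×2) = 1.1857791.
Growth of 1 TRY over T: e^(0.0495×2) = 1.1040663.
CIP: F = S · (grow JPY)/(grow TRY) = 3.3053 × 1.1857791/1.1040663 = 3.549928 JPY per TRY.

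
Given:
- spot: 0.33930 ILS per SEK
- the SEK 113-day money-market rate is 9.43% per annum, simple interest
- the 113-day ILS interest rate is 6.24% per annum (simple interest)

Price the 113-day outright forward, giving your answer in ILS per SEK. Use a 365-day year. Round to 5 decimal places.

T = 113/365 years.
Growth of 1 ILS over T: 1 + 0.0624×113/365 = 1.0193184.
SEK growth factor: 1 + 0.0943×113/365 = 1.0291942.
CIP: F = S · (grow ILS)/(grow SEK) = 0.3393 × 1.0193184/1.0291942 = 0.3360442 ILS per SEK.

0.33604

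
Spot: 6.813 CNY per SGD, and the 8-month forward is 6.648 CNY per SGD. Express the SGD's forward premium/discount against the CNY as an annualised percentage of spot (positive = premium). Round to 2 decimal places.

-3.63%

T = 8/12 years.
(F − S)/S = (6.648 − 6.813)/6.813 = -0.0242184.
Per annum: -0.0242184 / (8/12) = -0.036328 = -3.63%.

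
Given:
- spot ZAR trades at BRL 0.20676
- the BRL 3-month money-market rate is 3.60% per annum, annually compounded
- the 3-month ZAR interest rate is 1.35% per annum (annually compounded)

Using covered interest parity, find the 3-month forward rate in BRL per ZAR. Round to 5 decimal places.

T = 3/12 years.
BRL growth factor: (1 + 0.0360)^(3/12) = 1.008881.
ZAR accumulates by (1 + 0.0135)^(3/12) = 1.003358.
So F = 0.20676 × 1.008881 / 1.003358 = 0.2078981 (BRL/ZAR).

0.20790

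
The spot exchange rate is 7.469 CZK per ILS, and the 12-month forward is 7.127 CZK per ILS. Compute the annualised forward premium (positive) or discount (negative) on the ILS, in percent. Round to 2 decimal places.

T = 1 year.
(F − S)/S = (7.127 − 7.469)/7.469 = -0.0457893.
Annualise by dividing by T: -0.0457893 / 1 = -0.045789 → -4.58%.

-4.58%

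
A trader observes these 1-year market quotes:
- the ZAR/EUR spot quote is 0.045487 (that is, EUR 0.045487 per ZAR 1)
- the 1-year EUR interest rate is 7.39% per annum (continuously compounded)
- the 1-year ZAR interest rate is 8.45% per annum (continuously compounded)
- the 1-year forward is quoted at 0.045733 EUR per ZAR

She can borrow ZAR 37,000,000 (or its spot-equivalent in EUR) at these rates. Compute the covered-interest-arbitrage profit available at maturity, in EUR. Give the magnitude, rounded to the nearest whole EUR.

EUR 29,215

T = 1 year.
Keep in ZAR, deliver into the forward: 37,000,000·1.088172844·0.045733 = EUR 1,841,320.12.
Swap to EUR now, deposit: 37,000,000·0.045487·1.07669913 = EUR 1,812,105.09.
The quoted forward overvalues ZAR, so borrow EUR, buy ZAR at spot, deposit the ZAR at 8.45%, and sell the proceeds forward at 0.045733.
Profit = 1,841,320.12 − 1,812,105.09 = EUR 29,215.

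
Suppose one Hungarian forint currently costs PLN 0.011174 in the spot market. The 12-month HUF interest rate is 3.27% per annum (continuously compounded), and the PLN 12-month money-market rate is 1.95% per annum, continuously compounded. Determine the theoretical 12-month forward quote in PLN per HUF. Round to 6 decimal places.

T = 1 year.
PLN accumulates by e^(0.0195×1) = 1.0196914.
HUF accumulates by e^(0.0327×1) = 1.0332405.
CIP: F = S · (grow PLN)/(grow HUF) = 0.011174 × 1.0196914/1.0332405 = 0.01102747 PLN per HUF.

0.011027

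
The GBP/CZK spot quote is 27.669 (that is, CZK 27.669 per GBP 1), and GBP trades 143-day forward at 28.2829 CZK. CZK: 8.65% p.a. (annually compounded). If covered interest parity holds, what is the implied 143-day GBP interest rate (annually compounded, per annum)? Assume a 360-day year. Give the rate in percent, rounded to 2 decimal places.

T = 143/360 years.
CIP gives F = S · g_CZK/g_GBP, so g_CZK/g_GBP = 28.2829/27.669 = 1.0221873.
The CZK side grows by (1 + 0.0865)^(143/360) = 1.0335032.
Hence g_GBP = 1.0110703.
Annualise: 1.0110703^(360/143) − 1 = 0.028104 = 2.81%.

2.81%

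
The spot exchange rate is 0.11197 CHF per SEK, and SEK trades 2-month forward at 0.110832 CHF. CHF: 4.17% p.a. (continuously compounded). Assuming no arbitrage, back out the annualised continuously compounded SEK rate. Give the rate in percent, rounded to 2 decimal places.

10.30%

T = 2/12 years.
By CIP, F/S equals the CHF-to-SEK growth ratio: 0.110832/0.11197 = 0.9898366.
The CHF side grows by e^(0.0417×2/12) = 1.0069742.
Hence g_SEK = 1.0173136.
r = ln(1.0173136)/(2/12) = 0.102993 → 10.30%.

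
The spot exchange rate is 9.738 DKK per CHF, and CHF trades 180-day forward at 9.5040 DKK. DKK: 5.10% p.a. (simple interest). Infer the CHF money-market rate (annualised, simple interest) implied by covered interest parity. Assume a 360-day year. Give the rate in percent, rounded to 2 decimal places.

10.15%

T = 180/360 years.
CIP gives F = S · g_DKK/g_CHF, so g_DKK/g_CHF = 9.504/9.738 = 0.9759704.
DKK growth factor: 1 + 0.0510×180/360 = 1.025500.
So the CHF growth factor = 1.0507491.
(1.0507491 − 1)/T = 0.101498, i.e. 10.15%.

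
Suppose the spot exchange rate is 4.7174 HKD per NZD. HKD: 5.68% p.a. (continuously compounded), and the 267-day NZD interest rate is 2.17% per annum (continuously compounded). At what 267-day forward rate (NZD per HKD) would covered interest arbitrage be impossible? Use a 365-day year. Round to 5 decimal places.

T = 267/365 years.
HKD growth factor: e^(0.0568×267/365) = 1.0424249.
NZD accumulates by e^(0.0217×267/365) = 1.0160004.
CIP: F = S · (grow HKD)/(grow NZD) = 4.7174 × 1.0424249/1.0160004 = 4.840092 HKD per NZD.
Quoted the other way: 1/4.840092 = 0.20661 NZD per HKD.

0.20661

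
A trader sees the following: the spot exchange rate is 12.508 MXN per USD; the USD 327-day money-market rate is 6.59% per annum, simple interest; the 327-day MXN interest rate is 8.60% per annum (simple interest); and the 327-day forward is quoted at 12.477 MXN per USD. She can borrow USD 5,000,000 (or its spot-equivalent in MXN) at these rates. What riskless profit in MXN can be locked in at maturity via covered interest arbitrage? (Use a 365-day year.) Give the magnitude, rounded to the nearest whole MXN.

T = 327/365 years.
Route A — deposit USD, sell forward: 5,000,000 × 1.0590391781 × 12.477 = MXN 66,068,159.13.
Route B — convert at spot, deposit MXN: 5,000,000 × 12.508 × 1.0770465753 = MXN 67,358,492.82.
The quoted forward undervalues USD, so borrow USD, convert to MXN at spot, deposit the MXN at 8.60%, and buy USD forward at 12.477 to cover the loan.
The gap between the two covered legs is MXN 1,290,334.

MXN 1,290,334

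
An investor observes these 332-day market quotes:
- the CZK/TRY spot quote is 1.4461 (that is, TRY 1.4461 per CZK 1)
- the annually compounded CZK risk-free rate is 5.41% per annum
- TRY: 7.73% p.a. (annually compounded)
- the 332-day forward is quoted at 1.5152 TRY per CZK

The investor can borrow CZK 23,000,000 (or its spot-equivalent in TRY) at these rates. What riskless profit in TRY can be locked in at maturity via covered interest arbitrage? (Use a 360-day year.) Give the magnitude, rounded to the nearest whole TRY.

T = 332/360 years.
Invest the CZK and cover forward: 23,000,000 × 1.0497892392 × 1.5152 = TRY 36,584,735.07.
Convert at spot and invest in TRY: 23,000,000 × 1.4461 × 1.0710792019 = TRY 35,624,415.58.
The quoted forward overvalues CZK, so borrow TRY, buy CZK at spot, deposit the CZK at 5.41%, and sell the proceeds forward at 1.5152.
The gap between the two covered legs is TRY 960,319.

TRY 960,319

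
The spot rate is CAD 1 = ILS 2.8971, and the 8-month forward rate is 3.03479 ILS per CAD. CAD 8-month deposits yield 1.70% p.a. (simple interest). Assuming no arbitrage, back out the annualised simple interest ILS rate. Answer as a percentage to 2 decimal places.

T = 8/12 years.
F/S = 3.03479/2.8971 = 1.0475268 = (growth of ILS) / (growth of CAD).
The CAD side grows by 1 + 0.0170×8/12 = 1.0113333.
So the ILS growth factor = 1.0593987.
r = (1.0593987 − 1)/(8/12) = 0.089098 → 8.91%.

8.91%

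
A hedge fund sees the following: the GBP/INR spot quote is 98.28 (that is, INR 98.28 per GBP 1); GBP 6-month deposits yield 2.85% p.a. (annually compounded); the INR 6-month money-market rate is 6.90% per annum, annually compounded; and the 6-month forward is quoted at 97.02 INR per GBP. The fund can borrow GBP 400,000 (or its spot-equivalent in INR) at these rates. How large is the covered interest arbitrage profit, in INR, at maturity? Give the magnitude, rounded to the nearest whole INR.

T = 6/12 years.
Invest the GBP and cover forward: 400,000 × 1.0141498903 × 97.02 = INR 39,357,128.94.
Convert at spot and invest in INR: 400,000 × 98.28 × 1.033924562 = INR 40,645,642.38.
The quoted forward undervalues GBP, so borrow GBP, convert to INR at spot, deposit the INR at 6.90%, and buy GBP forward at 97.02 to cover the loan.
Profit = 40,645,642.38 − 39,357,128.94 = INR 1,288,513.

INR 1,288,513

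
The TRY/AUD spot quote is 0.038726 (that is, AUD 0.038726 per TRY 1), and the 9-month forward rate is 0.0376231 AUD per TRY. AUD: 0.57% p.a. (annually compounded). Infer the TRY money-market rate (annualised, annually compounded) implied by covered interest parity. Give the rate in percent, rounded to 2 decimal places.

T = 9/12 years.
F/S = 0.0376231/0.038726 = 0.9715204 = (growth of AUD) / (growth of TRY).
The AUD side grows by (1 + 0.0057)^(9/12) = 1.004272.
That pins the TRY growth at 1.0337117.
r = 1.0337117^(12/9) − 1 = 0.045200 → 4.52%.

4.52%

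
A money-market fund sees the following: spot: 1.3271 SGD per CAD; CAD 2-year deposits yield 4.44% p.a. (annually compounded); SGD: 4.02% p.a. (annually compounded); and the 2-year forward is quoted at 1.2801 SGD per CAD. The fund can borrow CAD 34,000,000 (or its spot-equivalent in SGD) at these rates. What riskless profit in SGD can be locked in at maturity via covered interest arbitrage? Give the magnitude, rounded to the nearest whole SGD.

SGD 1,348,000

T = 2 years.
Route A — deposit CAD, sell forward: 34,000,000 × 1.09077136 × 1.2801 = SGD 47,474,078.21.
Route B — convert at spot, deposit SGD: 34,000,000 × 1.3271 × 1.08201604 = SGD 48,822,078.55.
The quoted forward undervalues CAD, so borrow CAD, convert to SGD at spot, deposit the SGD at 4.02%, and buy CAD forward at 1.2801 to cover the loan.
Arbitrage profit = |47,474,078.21 − 48,822,078.55| = SGD 1,348,000.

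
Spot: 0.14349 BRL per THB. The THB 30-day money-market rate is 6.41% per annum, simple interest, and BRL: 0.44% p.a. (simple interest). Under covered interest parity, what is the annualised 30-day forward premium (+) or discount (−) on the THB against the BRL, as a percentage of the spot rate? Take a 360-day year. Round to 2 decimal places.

-5.94%

T = 30/360 years.
CIP forward (BRL per THB) = 0.14349 × 1.0003667/1.0053417 = 0.14277993.
(F − S)/S ÷ T = (0.14277993 − 0.14349)/0.14349/(30/360) = -0.059383 → -5.94%.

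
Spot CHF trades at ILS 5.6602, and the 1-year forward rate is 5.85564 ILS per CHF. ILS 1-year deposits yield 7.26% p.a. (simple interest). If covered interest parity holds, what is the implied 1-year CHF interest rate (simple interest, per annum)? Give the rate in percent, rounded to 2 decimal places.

T = 1 year.
By CIP, F/S equals the ILS-to-CHF growth ratio: 5.85564/5.6602 = 1.0345288.
ILS growth factor: 1 + 0.0726×1 = 1.072600.
Hence g_CHF = 1.0368005.
r = (1.0368005 − 1)/1 = 0.036801 → 3.68%.

3.68%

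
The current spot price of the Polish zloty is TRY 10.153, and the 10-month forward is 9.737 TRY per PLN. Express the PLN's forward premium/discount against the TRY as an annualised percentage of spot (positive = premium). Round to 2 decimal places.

T = 10/12 years.
PLN trades forward at -4.09731% vs spot over the period.
Per annum: -0.0409731 / (10/12) = -0.049168 = -4.92%.

-4.92%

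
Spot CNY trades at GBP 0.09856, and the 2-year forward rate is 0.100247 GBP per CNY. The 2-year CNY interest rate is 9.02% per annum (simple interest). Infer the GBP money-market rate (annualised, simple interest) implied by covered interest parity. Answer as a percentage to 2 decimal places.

10.03%

T = 2 years.
By CIP, F/S equals the GBP-to-CNY growth ratio: 0.100247/0.09856 = 1.0171165.
CNY growth factor: 1 + 0.0902×2 = 1.180400.
That pins the GBP growth at 1.2006043.
(1.2006043 − 1)/T = 0.100302, i.e. 10.03%.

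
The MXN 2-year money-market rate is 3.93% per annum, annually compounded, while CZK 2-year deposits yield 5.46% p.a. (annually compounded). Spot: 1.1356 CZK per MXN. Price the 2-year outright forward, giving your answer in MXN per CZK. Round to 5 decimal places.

0.85523

T = 2 years.
Growth of 1 CZK over T: (1 + 0.0546)^2 = 1.1121812.
MXN growth factor: (1 + 0.0393)^2 = 1.0801445.
CIP: F = S · (grow CZK)/(grow MXN) = 1.1356 × 1.1121812/1.0801445 = 1.169281 CZK per MXN.
Quoted the other way: 1/1.169281 = 0.85523 MXN per CZK.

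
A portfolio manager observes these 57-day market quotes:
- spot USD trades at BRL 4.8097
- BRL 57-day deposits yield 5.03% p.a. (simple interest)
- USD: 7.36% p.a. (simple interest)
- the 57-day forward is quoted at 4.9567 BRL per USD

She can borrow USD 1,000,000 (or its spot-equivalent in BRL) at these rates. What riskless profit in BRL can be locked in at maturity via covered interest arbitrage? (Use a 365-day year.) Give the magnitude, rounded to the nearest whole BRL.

BRL 166,190

T = 57/365 years.
Invest the USD and cover forward: 1,000,000 × 1.011493699 × 4.9567 = BRL 5,013,670.82.
Convert at spot and invest in BRL: 1,000,000 × 4.8097 × 1.007855068 = BRL 4,847,480.52.
The quoted forward overvalues USD, so borrow BRL, buy USD at spot, deposit the USD at 7.36%, and sell the proceeds forward at 4.9567.
Profit = 5,013,670.82 − 4,847,480.52 = BRL 166,190.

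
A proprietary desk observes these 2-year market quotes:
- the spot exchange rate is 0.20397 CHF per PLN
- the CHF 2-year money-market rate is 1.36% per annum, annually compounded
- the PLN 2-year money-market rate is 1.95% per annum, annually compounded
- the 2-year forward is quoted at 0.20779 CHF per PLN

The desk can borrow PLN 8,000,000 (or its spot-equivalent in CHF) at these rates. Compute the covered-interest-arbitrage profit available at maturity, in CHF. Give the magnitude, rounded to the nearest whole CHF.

T = 2 years.
Invest the PLN and cover forward: 8,000,000 × 1.03938025 × 0.20779 = CHF 1,727,782.58.
Convert at spot and invest in CHF: 8,000,000 × 0.20397 × 1.02738496 = CHF 1,676,445.68.
The quoted forward overvalues PLN, so borrow CHF, buy PLN at spot, deposit the PLN at 1.95%, and sell the proceeds forward at 0.20779.
Arbitrage profit = |1,727,782.58 − 1,676,445.68| = CHF 51,337.

CHF 51,337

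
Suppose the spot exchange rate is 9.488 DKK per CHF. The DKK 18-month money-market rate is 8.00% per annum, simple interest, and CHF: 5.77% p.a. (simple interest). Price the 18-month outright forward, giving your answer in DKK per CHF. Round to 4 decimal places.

9.7801

T = 18/12 years.
DKK accumulates by 1 + 0.0800×18/12 = 1.120000.
CHF growth factor: 1 + 0.0577×18/12 = 1.086550.
So F = 9.488 × 1.120000 / 1.086550 = 9.780093 (DKK/CHF).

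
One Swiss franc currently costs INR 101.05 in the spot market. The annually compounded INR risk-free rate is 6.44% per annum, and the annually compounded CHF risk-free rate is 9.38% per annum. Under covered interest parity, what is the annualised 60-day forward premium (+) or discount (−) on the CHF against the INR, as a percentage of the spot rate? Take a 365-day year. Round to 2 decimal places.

-2.72%

T = 60/365 years.
CIP forward (INR per CHF) = 101.05 × 1.0103122/1.0148474 = 100.59842.
Annualised premium = (F − S)/S × (1/T) = (100.59842 − 101.05)/101.05 ÷ (60/365) = -2.72%.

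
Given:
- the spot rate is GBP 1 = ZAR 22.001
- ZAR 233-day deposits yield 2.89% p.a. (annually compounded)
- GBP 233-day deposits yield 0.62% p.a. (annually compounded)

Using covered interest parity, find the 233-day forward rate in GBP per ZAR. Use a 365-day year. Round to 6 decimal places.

0.044810

T = 233/365 years.
Growth of 1 ZAR over T: (1 + 0.0289)^(233/365) = 1.0183533.
GBP accumulates by (1 + 0.0062)^(233/365) = 1.0039534.
CIP: F = S · (grow ZAR)/(grow GBP) = 22.001 × 1.0183533/1.0039534 = 22.31656 ZAR per GBP.
Quoted the other way: 1/22.31656 = 0.044810 GBP per ZAR.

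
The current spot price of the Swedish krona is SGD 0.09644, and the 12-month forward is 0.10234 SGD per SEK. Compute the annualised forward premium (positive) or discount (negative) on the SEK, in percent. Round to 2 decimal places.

+6.12%

T = 1 year.
Period premium: (0.10234 − 0.09644)/0.09644 = 0.0611779.
Per annum: 0.0611779 / 1 = 0.061178 = 6.12%.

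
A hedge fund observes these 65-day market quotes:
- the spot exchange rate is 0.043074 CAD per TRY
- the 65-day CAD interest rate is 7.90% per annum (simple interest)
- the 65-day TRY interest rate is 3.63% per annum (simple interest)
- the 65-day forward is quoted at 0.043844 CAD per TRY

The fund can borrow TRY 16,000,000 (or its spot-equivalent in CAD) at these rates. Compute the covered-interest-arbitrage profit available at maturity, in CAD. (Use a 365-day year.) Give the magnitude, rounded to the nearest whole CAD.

T = 65/365 years.
Invest the TRY and cover forward: 16,000,000 × 1.00646438 × 0.043844 = CAD 706,038.79.
Convert at spot and invest in CAD: 16,000,000 × 0.043074 × 1.01406849 = CAD 698,879.78.
The quoted forward overvalues TRY, so borrow CAD, buy TRY at spot, deposit the TRY at 3.63%, and sell the proceeds forward at 0.043844.
Profit = 706,038.79 − 698,879.78 = CAD 7,159.

CAD 7,159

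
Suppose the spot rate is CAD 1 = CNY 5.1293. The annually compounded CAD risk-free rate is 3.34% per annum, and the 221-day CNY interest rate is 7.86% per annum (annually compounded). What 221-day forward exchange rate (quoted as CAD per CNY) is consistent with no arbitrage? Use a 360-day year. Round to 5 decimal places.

T = 221/360 years.
CNY accumulates by (1 + 0.0786)^(221/360) = 1.0475449.
Growth of 1 CAD over T: (1 + 0.0334)^(221/360) = 1.0203737.
CIP: F = S · (grow CNY)/(grow CAD) = 5.1293 × 1.0475449/1.0203737 = 5.265886 CNY per CAD.
Quoted the other way: 1/5.265886 = 0.18990 CAD per CNY.

0.18990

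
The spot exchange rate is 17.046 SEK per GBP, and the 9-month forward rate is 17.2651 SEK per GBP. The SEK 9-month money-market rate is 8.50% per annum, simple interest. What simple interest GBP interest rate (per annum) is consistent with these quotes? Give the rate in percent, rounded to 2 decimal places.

T = 9/12 years.
By CIP, F/S equals the SEK-to-GBP growth ratio: 17.2651/17.046 = 1.0128535.
The SEK side grows by 1 + 0.0850×9/12 = 1.063750.
So the GBP growth factor = 1.0502506.
r = (1.0502506 − 1)/(9/12) = 0.067001 → 6.70%.

6.70%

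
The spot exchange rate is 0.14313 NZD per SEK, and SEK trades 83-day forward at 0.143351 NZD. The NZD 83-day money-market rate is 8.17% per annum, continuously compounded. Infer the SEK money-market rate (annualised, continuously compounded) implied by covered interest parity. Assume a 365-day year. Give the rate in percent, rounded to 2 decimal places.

7.49%

T = 83/365 years.
By CIP, F/S equals the NZD-to-SEK growth ratio: 0.143351/0.14313 = 1.0015441.
The NZD side grows by e^(0.0817×83/365) = 1.018752.
That pins the SEK growth at 1.0171814.
r = ln(1.0171814)/(83/365) = 0.074915 → 7.49%.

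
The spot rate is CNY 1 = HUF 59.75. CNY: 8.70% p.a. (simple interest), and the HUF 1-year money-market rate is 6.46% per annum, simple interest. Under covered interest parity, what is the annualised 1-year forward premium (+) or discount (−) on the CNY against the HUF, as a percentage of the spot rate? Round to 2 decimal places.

T = 1 year.
No-arbitrage forward: 59.75 × 1.064600 / 1.087000 = 58.51872 HUF/CNY.
Annualised premium = (F − S)/S × (1/T) = (58.51872 − 59.75)/59.75 ÷ 1 = -2.06%.

-2.06%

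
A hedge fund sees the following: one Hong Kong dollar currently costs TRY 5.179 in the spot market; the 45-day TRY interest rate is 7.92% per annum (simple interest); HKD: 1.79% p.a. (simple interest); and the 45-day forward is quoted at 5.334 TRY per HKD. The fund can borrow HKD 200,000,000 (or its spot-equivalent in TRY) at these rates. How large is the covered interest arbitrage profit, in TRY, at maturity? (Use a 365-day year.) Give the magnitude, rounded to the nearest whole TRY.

TRY 23,240,318

T = 45/365 years.
Invest the HKD and cover forward: 200,000,000 × 1.002206849315 × 5.334 = TRY 1,069,154,266.85.
Convert at spot and invest in TRY: 200,000,000 × 5.179 × 1.009764383562 = TRY 1,045,913,948.49.
The quoted forward overvalues HKD, so borrow TRY, buy HKD at spot, deposit the HKD at 1.79%, and sell the proceeds forward at 5.334.
The gap between the two covered legs is TRY 23,240,318.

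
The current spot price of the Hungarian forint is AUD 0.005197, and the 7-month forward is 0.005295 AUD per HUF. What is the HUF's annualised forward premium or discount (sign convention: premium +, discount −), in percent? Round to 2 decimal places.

T = 7/12 years.
Period premium: (0.005295 − 0.005197)/0.005197 = 0.0188570.
×(1/T) gives 3.23% p.a.

+3.23%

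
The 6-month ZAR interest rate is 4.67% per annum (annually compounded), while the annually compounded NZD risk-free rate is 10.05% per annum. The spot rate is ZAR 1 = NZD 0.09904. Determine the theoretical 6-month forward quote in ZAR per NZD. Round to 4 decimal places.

9.8470

T = 6/12 years.
NZD accumulates by (1 + 0.1005)^(6/12) = 1.0490472.
Growth of 1 ZAR over T: (1 + 0.0467)^(6/12) = 1.0230836.
Forward (NZD per ZAR) = 0.09904 × 1.0490472 / 1.0230836 = 0.1015534.
Invert for ZAR per NZD: 1 / 0.1015534 = 9.8470.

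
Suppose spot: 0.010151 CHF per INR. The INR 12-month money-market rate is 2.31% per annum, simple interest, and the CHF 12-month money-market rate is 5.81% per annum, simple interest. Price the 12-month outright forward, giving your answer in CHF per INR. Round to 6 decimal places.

0.010498

T = 1 year.
Growth of 1 CHF over T: 1 + 0.0581×1 = 1.058100.
INR accumulates by 1 + 0.0231×1 = 1.023100.
So F = 0.010151 × 1.058100 / 1.023100 = 0.01049826 (CHF/INR).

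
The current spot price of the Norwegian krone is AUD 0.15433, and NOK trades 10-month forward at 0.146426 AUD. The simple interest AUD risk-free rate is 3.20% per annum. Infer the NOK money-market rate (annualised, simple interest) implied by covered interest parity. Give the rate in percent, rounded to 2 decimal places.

9.85%

T = 10/12 years.
CIP gives F = S · g_AUD/g_NOK, so g_AUD/g_NOK = 0.146426/0.15433 = 0.9487851.
AUD growth factor: 1 + 0.0320×10/12 = 1.0266667.
So the NOK growth factor = 1.0820856.
r = (1.0820856 − 1)/(10/12) = 0.098503 → 9.85%.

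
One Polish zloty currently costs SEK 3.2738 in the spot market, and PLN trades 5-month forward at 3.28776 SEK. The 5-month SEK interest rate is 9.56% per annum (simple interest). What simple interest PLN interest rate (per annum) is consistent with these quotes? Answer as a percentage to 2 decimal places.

T = 5/12 years.
F/S = 3.28776/3.2738 = 1.0042642 = (growth of SEK) / (growth of PLN).
SEK growth factor: 1 + 0.0956×5/12 = 1.0398333.
Hence g_PLN = 1.0354181.
r = (1.0354181 − 1)/(5/12) = 0.085003 → 8.50%.

8.50%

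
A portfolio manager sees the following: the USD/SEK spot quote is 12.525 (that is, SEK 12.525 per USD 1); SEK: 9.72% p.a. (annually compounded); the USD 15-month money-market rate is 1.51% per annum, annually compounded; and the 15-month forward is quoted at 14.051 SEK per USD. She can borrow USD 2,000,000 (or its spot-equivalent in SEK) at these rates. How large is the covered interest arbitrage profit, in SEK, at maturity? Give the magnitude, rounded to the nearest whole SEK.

T = 15/12 years.
Route A — deposit USD, sell forward: 2,000,000 × 1.018910493 × 14.051 = SEK 28,633,422.67.
Route B — convert at spot, deposit SEK: 2,000,000 × 12.525 × 1.1229418013 = SEK 28,129,692.12.
The quoted forward overvalues USD, so borrow SEK, buy USD at spot, deposit the USD at 1.51%, and sell the proceeds forward at 14.051.
Profit = 28,633,422.67 − 28,129,692.12 = SEK 503,731.

SEK 503,731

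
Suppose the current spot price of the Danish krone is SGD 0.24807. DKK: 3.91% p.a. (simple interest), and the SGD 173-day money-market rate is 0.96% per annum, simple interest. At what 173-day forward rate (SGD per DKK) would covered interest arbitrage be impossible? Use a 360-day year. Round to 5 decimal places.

0.24462

T = 173/360 years.
SGD growth factor: 1 + 0.0096×173/360 = 1.0046133.
DKK accumulates by 1 + 0.0391×173/360 = 1.0187897.
So F = 0.24807 × 1.0046133 / 1.0187897 = 0.2446181 (SGD/DKK).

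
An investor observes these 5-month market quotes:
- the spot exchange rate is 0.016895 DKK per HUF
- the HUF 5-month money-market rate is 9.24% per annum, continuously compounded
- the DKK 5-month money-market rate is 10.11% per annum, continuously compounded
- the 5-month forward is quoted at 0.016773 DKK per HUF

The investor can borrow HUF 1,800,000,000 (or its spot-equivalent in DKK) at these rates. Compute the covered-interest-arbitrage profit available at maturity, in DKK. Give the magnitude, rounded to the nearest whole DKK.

DKK 342,994

T = 5/12 years.
Keep in HUF, deliver into the forward: 1,800,000,000·1.0392507284·0.016773 = DKK 31,376,434.44.
Swap to DKK now, deposit: 1,800,000,000·0.016895·1.0430248487 = DKK 31,719,428.67.
The quoted forward undervalues HUF, so borrow HUF, convert to DKK at spot, deposit the DKK at 10.11%, and buy HUF forward at 0.016773 to cover the loan.
Profit = 31,719,428.67 − 31,376,434.44 = DKK 342,994.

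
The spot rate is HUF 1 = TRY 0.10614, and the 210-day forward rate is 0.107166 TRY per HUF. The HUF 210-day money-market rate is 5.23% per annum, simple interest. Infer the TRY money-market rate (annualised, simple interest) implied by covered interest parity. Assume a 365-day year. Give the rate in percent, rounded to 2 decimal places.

6.96%

T = 210/365 years.
By CIP, F/S equals the TRY-to-HUF growth ratio: 0.107166/0.10614 = 1.0096665.
The HUF side grows by 1 + 0.0523×210/365 = 1.0300904.
So the TRY growth factor = 1.0400478.
(1.0400478 − 1)/T = 0.069607, i.e. 6.96%.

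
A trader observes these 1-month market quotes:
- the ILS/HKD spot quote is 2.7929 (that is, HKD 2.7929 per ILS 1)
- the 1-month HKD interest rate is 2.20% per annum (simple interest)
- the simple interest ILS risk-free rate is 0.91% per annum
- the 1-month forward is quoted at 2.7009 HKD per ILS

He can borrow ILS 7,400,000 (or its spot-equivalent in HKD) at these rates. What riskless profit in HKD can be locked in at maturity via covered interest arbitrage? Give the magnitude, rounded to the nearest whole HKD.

HKD 703,534

T = 1/12 years.
Keep in ILS, deliver into the forward: 7,400,000·1.0007583333·2.7009 = HKD 20,001,816.55.
Swap to HKD now, deposit: 7,400,000·2.7929·1.0018333333 = HKD 20,705,350.34.
The quoted forward undervalues ILS, so borrow ILS, convert to HKD at spot, deposit the HKD at 2.20%, and buy ILS forward at 2.7009 to cover the loan.
The gap between the two covered legs is HKD 703,534.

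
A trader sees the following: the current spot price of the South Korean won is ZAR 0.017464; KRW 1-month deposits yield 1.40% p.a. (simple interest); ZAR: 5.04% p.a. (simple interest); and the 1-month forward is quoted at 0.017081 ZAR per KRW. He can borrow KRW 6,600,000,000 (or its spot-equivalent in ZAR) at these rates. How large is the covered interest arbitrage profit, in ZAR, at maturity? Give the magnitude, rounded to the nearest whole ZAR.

T = 1/12 years.
Invest the KRW and cover forward: 6,600,000,000 × 1.00116666667 × 0.017081 = ZAR 112,866,123.70.
Convert at spot and invest in ZAR: 6,600,000,000 × 0.017464 × 1.004200 = ZAR 115,746,502.08.
The quoted forward undervalues KRW, so borrow KRW, convert to ZAR at spot, deposit the ZAR at 5.04%, and buy KRW forward at 0.017081 to cover the loan.
Profit = 115,746,502.08 − 112,866,123.70 = ZAR 2,880,378.

ZAR 2,880,378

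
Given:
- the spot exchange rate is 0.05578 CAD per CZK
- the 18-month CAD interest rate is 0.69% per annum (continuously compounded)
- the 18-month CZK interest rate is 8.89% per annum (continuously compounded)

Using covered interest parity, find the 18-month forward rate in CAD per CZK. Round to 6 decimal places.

T = 18/12 years.
CAD growth factor: e^(0.0069×18/12) = 1.0104037.
CZK growth factor: e^(0.0889×18/12) = 1.1426499.
Forward (CAD per CZK) = 0.05578 × 1.0104037 / 1.1426499 = 0.04932422.

0.049324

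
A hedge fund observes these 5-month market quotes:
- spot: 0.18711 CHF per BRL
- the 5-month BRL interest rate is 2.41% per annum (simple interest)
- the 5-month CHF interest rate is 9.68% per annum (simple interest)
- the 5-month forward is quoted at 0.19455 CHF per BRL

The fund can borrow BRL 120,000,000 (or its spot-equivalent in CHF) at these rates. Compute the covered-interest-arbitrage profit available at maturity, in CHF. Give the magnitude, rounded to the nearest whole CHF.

CHF 221,620

T = 5/12 years.
Invest the BRL and cover forward: 120,000,000 × 1.0100416667 × 0.19455 = CHF 23,580,432.75.
Convert at spot and invest in CHF: 120,000,000 × 0.18711 × 1.0403333333 = CHF 23,358,812.40.
The quoted forward overvalues BRL, so borrow CHF, buy BRL at spot, deposit the BRL at 2.41%, and sell the proceeds forward at 0.19455.
The gap between the two covered legs is CHF 221,620.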